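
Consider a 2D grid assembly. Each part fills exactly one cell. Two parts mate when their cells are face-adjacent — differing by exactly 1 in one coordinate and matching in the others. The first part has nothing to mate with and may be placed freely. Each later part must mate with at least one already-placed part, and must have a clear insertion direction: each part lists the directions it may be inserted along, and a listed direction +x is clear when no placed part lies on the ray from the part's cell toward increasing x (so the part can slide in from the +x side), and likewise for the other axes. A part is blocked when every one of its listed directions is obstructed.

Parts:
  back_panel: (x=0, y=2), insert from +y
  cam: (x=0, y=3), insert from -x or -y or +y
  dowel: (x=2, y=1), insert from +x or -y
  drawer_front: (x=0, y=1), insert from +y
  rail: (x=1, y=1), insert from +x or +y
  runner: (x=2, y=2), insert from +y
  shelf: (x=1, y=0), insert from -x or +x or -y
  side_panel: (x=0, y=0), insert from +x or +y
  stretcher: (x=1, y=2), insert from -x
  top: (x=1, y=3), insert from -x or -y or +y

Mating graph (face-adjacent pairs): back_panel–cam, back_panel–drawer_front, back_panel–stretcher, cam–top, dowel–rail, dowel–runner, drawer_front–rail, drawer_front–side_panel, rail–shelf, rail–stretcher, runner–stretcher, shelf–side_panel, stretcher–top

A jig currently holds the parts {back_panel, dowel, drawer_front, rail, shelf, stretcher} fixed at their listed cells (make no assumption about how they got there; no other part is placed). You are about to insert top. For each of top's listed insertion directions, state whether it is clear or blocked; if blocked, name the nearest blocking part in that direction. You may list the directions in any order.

-x: ray from top(1, 3) has no placed part ⇒ clear
-y: nearest on ray is stretcher@(1, 2) ⇒ blocked
+y: ray from top(1, 3) has no placed part ⇒ clear

+y: clear; -x: clear; -y: blocked by stretcher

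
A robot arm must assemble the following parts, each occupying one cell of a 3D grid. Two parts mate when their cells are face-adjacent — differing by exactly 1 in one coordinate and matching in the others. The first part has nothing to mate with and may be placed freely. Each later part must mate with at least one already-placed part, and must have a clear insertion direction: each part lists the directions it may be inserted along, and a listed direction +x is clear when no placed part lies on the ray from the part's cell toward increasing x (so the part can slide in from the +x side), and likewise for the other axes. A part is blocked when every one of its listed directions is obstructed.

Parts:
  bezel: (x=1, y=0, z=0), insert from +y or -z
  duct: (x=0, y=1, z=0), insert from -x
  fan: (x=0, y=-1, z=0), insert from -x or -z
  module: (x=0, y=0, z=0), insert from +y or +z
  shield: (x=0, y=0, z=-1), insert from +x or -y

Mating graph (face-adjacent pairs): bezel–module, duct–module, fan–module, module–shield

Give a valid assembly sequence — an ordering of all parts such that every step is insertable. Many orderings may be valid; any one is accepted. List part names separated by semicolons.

module; duct; shield; fan; bezel

1. module@(0, 0, 0) [+y clear] — {module}
2. duct@(0, 1, 0) [-x clear] — {duct, module}
3. shield@(0, 0, -1) [+x clear] — {duct, module, shield}
4. fan@(0, -1, 0) [-x clear] — {duct, fan, module, shield}
5. bezel@(1, 0, 0) [+y clear] — {bezel, duct, fan, module, shield}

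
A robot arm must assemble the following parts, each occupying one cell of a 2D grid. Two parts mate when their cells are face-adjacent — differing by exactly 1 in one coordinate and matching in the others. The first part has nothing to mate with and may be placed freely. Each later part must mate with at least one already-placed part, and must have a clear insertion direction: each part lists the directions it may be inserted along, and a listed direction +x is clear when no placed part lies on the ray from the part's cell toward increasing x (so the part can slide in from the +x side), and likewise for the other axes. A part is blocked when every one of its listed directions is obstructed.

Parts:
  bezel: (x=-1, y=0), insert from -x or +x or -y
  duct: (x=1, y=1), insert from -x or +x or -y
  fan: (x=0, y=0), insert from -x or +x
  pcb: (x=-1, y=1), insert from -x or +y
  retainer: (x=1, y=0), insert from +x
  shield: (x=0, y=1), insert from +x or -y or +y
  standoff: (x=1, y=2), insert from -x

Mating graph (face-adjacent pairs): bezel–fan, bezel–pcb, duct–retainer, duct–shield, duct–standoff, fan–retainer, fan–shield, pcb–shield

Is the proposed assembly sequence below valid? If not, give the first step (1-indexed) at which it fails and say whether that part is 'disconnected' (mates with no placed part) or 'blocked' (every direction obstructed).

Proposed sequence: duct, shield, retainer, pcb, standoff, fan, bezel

1. duct@(1, 1) [-x clear] — {duct}
2. shield@(0, 1) [-y clear] — {duct, shield}
3. retainer@(1, 0) [+x clear] — {duct, retainer, shield}
4. pcb@(-1, 1) [-x clear] — {duct, pcb, retainer, shield}
5. standoff@(1, 2) [-x clear] — {duct, pcb, retainer, shield, standoff}
6. fan@(0, 0) [-x clear] — {duct, fan, pcb, retainer, shield, standoff}
7. bezel@(-1, 0) [-x clear] — {bezel, duct, fan, pcb, retainer, shield, standoff}

Valid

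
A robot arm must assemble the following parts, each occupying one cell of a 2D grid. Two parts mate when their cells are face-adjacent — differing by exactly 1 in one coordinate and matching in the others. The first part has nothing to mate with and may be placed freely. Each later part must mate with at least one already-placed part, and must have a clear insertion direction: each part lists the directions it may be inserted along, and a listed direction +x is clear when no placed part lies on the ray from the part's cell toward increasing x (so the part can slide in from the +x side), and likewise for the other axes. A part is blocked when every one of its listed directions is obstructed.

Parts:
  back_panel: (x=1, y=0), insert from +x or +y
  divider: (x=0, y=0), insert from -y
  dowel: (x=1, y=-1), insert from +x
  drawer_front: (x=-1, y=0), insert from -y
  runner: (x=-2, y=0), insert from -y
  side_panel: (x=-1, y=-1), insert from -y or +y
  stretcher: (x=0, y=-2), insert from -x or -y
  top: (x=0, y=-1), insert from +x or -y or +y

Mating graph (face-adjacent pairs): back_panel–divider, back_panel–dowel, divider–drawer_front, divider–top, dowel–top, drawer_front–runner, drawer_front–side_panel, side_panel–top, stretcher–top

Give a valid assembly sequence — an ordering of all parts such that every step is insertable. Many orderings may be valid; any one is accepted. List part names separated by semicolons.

back_panel; dowel; divider; drawer_front; side_panel; runner; top; stretcher

1. back_panel@(1, 0) [+x clear] — {back_panel}
2. dowel@(1, -1) [+x clear] — {back_panel, dowel}
3. divider@(0, 0) [-y clear] — {back_panel, divider, dowel}
4. drawer_front@(-1, 0) [-y clear] — {back_panel, divider, dowel, drawer_front}
5. side_panel@(-1, -1) [-y clear] — {back_panel, divider, dowel, drawer_front, side_panel}
6. runner@(-2, 0) [-y clear] — {back_panel, divider, dowel, drawer_front, runner, side_panel}
7. top@(0, -1) [-y clear] — {back_panel, divider, dowel, drawer_front, runner, side_panel, top}
8. stretcher@(0, -2) [-x clear] — {back_panel, divider, dowel, drawer_front, runner, side_panel, stretcher, top}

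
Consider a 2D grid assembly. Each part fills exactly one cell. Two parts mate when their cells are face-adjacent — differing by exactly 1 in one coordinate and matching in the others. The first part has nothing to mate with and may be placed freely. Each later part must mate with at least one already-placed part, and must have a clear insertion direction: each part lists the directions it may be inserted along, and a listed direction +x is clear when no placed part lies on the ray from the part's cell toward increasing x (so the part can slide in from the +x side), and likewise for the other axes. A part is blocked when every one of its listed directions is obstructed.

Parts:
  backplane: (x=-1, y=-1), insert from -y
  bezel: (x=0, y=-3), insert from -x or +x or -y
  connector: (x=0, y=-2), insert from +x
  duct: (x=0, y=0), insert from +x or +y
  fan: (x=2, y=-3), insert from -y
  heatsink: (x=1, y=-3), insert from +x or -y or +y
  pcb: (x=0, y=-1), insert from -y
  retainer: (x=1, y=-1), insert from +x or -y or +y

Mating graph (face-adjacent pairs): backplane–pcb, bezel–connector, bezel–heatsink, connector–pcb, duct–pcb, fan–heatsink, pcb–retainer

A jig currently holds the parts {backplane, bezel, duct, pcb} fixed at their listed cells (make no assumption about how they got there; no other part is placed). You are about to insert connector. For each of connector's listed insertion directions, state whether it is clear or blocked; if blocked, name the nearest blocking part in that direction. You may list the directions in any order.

+x: ray from connector(0, -2) has no placed part ⇒ clear

+x: clear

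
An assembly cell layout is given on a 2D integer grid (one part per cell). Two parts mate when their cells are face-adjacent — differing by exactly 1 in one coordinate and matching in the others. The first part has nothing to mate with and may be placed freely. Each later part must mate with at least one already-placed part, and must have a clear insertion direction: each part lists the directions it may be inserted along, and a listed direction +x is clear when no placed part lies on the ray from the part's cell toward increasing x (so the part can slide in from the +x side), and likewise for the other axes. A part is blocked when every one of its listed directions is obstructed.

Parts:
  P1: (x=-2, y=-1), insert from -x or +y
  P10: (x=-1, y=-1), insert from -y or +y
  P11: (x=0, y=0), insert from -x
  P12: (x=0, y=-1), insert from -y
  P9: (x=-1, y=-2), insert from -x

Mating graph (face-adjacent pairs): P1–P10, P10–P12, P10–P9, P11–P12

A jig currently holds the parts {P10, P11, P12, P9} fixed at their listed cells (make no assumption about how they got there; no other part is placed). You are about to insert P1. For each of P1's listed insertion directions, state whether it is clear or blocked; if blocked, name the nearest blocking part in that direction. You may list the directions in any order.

+y: clear; -x: clear

-x: ray from P1(-2, -1) has no placed part ⇒ clear
+y: ray from P1(-2, -1) has no placed part ⇒ clear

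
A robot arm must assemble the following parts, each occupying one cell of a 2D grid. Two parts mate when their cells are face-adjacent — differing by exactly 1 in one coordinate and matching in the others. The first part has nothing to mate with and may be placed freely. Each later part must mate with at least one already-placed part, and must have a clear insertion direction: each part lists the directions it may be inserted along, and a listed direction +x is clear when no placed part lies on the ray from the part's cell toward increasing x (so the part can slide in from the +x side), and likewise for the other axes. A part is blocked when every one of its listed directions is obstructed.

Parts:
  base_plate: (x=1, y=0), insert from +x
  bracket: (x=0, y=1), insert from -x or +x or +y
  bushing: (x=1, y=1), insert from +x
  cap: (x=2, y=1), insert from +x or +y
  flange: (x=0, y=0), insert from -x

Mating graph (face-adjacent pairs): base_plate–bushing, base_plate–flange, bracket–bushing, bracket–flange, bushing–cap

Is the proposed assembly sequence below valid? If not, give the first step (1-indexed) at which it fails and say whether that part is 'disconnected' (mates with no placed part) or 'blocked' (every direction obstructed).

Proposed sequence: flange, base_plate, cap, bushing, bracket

Invalid at step 3 (disconnected)

1. flange@(0, 0) [-x clear] — {flange}
2. base_plate@(1, 0) [+x clear] — {base_plate, flange}
3. cap@(2, 1) — no placed neighbour ⇒ disconnected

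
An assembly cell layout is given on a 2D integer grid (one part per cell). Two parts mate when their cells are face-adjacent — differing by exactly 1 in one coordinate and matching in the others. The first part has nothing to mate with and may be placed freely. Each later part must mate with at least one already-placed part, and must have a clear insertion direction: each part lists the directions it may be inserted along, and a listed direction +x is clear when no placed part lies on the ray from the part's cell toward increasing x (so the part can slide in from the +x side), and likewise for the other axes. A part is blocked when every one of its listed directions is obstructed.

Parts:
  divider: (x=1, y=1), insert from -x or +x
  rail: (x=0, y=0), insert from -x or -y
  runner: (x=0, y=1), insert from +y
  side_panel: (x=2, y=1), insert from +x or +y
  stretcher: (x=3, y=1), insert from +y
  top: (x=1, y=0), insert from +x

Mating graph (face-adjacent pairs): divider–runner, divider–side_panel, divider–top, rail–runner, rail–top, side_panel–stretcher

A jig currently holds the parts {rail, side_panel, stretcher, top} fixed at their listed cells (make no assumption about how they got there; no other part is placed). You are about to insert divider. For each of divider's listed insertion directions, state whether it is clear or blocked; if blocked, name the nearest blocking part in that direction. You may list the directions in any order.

-x: ray from divider(1, 1) has no placed part ⇒ clear
+x: nearest on ray is side_panel@(2, 1) ⇒ blocked

+x: blocked by side_panel; -x: clear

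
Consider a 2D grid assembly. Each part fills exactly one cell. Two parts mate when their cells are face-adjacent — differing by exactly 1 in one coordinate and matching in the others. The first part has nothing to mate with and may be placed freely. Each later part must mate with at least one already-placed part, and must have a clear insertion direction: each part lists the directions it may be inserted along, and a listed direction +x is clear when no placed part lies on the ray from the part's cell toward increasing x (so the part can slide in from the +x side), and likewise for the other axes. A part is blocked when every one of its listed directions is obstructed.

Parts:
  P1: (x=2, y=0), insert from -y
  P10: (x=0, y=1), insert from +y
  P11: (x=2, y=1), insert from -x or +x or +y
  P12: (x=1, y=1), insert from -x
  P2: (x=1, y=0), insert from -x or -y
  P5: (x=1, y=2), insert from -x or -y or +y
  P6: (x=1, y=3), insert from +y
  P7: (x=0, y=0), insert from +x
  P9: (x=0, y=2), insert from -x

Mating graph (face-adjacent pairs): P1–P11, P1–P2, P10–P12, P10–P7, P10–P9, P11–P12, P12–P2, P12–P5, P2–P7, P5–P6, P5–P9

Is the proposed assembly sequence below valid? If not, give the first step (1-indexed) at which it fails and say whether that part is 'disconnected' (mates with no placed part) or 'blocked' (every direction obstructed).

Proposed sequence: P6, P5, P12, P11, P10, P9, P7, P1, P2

Valid

1. P6@(1, 3) [+y clear] — {P6}
2. P5@(1, 2) [-x clear] — {P5, P6}
3. P12@(1, 1) [-x clear] — {P12, P5, P6}
4. P11@(2, 1) [+x clear] — {P11, P12, P5, P6}
5. P10@(0, 1) [+y clear] — {P10, P11, P12, P5, P6}
6. P9@(0, 2) [-x clear] — {P10, P11, P12, P5, P6, P9}
7. P7@(0, 0) [+x clear] — {P10, P11, P12, P5, P6, P7, P9}
8. P1@(2, 0) [-y clear] — {P1, P10, P11, P12, P5, P6, P7, P9}
9. P2@(1, 0) [-y clear] — {P1, P10, P11, P12, P2, P5, P6, P7, P9}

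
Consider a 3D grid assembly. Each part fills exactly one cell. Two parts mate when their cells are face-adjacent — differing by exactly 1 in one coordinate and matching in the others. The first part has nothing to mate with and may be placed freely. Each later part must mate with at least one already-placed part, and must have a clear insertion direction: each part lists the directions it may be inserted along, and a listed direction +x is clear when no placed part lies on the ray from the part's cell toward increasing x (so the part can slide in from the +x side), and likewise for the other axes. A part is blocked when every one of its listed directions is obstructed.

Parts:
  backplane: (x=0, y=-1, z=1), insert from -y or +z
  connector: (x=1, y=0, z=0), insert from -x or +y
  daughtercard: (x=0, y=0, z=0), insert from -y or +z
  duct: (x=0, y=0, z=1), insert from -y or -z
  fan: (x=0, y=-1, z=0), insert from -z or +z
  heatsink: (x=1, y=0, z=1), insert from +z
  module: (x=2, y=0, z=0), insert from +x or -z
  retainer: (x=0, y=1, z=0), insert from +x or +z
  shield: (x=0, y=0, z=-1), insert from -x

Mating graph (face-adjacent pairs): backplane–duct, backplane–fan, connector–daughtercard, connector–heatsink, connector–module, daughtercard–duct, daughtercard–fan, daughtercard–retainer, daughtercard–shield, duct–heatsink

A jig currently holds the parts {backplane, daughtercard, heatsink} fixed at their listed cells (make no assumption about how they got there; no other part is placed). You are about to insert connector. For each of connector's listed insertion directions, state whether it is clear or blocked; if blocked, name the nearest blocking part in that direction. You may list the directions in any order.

+y: clear; -x: blocked by daughtercard

-x: nearest on ray is daughtercard@(0, 0, 0) ⇒ blocked
+y: ray from connector(1, 0, 0) has no placed part ⇒ clear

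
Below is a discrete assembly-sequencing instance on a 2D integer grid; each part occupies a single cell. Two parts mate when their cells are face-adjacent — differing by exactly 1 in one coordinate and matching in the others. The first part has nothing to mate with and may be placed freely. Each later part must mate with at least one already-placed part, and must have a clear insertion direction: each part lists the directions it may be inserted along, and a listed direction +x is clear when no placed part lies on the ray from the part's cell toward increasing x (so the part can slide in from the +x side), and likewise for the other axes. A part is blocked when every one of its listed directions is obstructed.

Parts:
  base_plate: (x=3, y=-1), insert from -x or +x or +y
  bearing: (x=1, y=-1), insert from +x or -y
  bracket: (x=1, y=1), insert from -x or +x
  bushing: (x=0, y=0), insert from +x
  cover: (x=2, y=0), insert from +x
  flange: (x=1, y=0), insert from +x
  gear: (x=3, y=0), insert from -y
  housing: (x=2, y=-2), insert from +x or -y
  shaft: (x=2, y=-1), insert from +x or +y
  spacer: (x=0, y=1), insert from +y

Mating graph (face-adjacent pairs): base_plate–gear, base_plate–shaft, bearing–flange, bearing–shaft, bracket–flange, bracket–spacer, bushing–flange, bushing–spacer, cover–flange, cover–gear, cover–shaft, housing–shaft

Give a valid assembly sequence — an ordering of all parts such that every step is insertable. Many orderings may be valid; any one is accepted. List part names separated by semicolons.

spacer; bushing; flange; cover; gear; bearing; shaft; base_plate; housing; bracket

1. spacer@(0, 1) [+y clear] — {spacer}
2. bushing@(0, 0) [+x clear] — {bushing, spacer}
3. flange@(1, 0) [+x clear] — {bushing, flange, spacer}
4. cover@(2, 0) [+x clear] — {bushing, cover, flange, spacer}
5. gear@(3, 0) [-y clear] — {bushing, cover, flange, gear, spacer}
6. bearing@(1, -1) [+x clear] — {bearing, bushing, cover, flange, gear, spacer}
7. shaft@(2, -1) [+x clear] — {bearing, bushing, cover, flange, gear, shaft, spacer}
8. base_plate@(3, -1) [+x clear] — {base_plate, bearing, bushing, cover, flange, gear, shaft, spacer}
9. housing@(2, -2) [+x clear] — {base_plate, bearing, bushing, cover, flange, gear, housing, shaft, spacer}
10. bracket@(1, 1) [+x clear] — {base_plate, bearing, bracket, bushing, cover, flange, gear, housing, shaft, spacer}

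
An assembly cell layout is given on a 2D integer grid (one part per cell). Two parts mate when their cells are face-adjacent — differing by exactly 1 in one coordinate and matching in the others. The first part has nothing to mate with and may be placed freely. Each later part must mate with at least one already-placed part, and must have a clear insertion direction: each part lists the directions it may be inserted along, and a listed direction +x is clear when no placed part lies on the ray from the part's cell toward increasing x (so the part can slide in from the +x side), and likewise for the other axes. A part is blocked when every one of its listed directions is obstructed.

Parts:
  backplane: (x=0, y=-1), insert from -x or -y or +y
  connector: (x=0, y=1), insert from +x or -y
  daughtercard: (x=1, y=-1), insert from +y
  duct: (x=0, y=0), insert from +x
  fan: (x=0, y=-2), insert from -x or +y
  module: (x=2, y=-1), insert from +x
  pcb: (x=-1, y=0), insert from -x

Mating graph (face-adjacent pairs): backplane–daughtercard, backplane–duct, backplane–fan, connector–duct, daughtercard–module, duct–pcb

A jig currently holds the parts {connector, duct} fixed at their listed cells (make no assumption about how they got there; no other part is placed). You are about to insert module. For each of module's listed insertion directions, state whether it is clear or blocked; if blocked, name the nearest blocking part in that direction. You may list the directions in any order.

+x: ray from module(2, -1) has no placed part ⇒ clear

+x: clear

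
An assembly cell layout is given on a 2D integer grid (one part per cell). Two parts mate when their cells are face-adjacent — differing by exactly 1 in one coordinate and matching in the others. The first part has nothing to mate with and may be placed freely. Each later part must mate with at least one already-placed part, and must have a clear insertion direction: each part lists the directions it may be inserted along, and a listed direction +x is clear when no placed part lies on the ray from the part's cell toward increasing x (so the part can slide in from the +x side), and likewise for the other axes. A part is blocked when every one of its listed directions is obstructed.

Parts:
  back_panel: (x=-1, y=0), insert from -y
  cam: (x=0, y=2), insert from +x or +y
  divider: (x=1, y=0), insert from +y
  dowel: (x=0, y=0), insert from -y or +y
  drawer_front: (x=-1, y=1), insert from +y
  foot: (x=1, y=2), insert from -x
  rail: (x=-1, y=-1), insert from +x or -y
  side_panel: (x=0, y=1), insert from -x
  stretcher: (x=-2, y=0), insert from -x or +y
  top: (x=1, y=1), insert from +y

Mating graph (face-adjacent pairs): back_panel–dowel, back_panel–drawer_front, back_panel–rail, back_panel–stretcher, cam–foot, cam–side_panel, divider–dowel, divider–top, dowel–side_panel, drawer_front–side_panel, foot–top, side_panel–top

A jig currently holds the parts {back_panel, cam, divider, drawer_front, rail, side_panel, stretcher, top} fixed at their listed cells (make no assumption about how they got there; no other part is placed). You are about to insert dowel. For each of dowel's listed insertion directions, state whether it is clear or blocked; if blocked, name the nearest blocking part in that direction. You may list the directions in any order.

+y: blocked by side_panel; -y: clear

-y: ray from dowel(0, 0) has no placed part ⇒ clear
+y: nearest on ray is side_panel@(0, 1) ⇒ blocked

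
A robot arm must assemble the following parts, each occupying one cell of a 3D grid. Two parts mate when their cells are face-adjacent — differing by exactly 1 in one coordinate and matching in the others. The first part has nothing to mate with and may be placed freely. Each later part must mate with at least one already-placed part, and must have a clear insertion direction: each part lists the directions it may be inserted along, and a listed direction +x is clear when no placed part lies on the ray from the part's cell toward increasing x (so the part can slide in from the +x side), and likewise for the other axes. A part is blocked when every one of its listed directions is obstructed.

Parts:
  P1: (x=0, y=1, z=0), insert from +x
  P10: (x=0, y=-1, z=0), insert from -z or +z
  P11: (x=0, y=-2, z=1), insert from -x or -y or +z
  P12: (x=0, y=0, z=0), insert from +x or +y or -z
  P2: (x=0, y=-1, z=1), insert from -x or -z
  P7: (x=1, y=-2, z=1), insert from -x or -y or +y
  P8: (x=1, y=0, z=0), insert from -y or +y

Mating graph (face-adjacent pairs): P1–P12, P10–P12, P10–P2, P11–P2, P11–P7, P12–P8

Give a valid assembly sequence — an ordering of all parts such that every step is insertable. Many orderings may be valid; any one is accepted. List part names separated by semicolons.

P1; P12; P10; P8; P2; P11; P7

1. P1@(0, 1, 0) [+x clear] — {P1}
2. P12@(0, 0, 0) [+x clear] — {P1, P12}
3. P10@(0, -1, 0) [-z clear] — {P1, P10, P12}
4. P8@(1, 0, 0) [-y clear] — {P1, P10, P12, P8}
5. P2@(0, -1, 1) [-x clear] — {P1, P10, P12, P2, P8}
6. P11@(0, -2, 1) [-x clear] — {P1, P10, P11, P12, P2, P8}
7. P7@(1, -2, 1) [-y clear] — {P1, P10, P11, P12, P2, P7, P8}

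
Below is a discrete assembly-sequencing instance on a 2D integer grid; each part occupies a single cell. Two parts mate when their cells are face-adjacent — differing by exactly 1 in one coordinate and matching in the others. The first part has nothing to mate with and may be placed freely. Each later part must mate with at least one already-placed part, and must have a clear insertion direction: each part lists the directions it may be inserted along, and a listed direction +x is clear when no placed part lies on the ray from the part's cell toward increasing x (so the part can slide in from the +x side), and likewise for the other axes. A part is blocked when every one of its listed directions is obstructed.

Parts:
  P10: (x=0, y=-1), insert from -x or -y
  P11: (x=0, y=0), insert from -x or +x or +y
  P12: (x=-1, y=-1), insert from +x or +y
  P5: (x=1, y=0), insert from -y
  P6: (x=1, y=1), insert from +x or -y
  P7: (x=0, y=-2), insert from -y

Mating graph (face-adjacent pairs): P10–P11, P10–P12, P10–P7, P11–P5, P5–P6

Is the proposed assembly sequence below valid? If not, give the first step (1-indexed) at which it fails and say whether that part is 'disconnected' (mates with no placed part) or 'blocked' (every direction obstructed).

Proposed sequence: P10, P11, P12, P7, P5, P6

Valid

1. P10@(0, -1) [-x clear] — {P10}
2. P11@(0, 0) [-x clear] — {P10, P11}
3. P12@(-1, -1) [+y clear] — {P10, P11, P12}
4. P7@(0, -2) [-y clear] — {P10, P11, P12, P7}
5. P5@(1, 0) [-y clear] — {P10, P11, P12, P5, P7}
6. P6@(1, 1) [+x clear] — {P10, P11, P12, P5, P6, P7}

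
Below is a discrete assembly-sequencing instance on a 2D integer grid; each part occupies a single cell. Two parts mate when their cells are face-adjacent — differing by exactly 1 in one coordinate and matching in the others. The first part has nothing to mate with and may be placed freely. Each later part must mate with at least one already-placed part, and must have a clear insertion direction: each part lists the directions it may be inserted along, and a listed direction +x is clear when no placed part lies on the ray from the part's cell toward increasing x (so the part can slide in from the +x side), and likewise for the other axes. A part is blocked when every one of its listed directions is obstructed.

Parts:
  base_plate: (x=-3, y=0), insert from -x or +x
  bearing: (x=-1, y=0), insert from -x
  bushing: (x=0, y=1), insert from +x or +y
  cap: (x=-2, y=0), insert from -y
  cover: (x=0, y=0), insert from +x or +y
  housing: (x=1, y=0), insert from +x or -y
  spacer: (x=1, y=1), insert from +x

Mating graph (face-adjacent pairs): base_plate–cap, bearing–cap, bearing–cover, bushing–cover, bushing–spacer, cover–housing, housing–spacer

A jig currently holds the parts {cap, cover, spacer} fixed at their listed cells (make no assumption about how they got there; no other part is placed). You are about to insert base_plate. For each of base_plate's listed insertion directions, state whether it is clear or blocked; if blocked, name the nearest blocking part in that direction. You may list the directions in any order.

-x: ray from base_plate(-3, 0) has no placed part ⇒ clear
+x: nearest on ray is cap@(-2, 0) ⇒ blocked

+x: blocked by cap; -x: clear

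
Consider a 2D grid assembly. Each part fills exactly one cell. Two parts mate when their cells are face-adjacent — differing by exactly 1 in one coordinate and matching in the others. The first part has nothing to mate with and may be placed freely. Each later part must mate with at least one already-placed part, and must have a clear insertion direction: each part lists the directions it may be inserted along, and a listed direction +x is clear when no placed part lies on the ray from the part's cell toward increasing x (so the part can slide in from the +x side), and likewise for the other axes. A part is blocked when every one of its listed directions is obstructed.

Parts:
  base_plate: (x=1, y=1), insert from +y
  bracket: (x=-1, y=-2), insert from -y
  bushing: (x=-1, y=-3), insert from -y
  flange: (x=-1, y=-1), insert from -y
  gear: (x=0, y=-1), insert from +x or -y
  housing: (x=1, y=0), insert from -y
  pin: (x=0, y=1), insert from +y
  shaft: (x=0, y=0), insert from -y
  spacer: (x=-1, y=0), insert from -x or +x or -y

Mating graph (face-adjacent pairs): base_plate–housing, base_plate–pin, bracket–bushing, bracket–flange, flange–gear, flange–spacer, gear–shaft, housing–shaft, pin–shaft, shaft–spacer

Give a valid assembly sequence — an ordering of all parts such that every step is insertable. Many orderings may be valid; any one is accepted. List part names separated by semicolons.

1. pin@(0, 1) [+y clear] — {pin}
2. shaft@(0, 0) [-y clear] — {pin, shaft}
3. gear@(0, -1) [+x clear] — {gear, pin, shaft}
4. spacer@(-1, 0) [-x clear] — {gear, pin, shaft, spacer}
5. flange@(-1, -1) [-y clear] — {flange, gear, pin, shaft, spacer}
6. bracket@(-1, -2) [-y clear] — {bracket, flange, gear, pin, shaft, spacer}
7. housing@(1, 0) [-y clear] — {bracket, flange, gear, housing, pin, shaft, spacer}
8. bushing@(-1, -3) [-y clear] — {bracket, bushing, flange, gear, housing, pin, shaft, spacer}
9. base_plate@(1, 1) [+y clear] — {base_plate, bracket, bushing, flange, gear, housing, pin, shaft, spacer}

pin; shaft; gear; spacer; flange; bracket; housing; bushing; base_plate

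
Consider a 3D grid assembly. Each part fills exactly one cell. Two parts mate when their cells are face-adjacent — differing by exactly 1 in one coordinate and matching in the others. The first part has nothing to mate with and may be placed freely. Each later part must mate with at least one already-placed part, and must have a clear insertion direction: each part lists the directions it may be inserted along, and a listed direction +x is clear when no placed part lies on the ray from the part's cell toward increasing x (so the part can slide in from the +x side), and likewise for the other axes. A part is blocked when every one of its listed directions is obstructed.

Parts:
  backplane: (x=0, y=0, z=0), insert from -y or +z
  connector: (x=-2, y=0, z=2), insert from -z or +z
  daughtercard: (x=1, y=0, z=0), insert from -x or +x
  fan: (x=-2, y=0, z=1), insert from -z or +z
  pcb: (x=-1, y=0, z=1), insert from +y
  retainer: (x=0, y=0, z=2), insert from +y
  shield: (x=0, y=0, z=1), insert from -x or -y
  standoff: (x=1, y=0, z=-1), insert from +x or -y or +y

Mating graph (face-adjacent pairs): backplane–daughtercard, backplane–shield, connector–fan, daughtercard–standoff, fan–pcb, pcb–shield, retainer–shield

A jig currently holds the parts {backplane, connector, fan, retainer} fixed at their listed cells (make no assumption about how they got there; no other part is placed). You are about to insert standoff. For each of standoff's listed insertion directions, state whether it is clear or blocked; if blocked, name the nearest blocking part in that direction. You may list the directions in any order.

+x: ray from standoff(1, 0, -1) has no placed part ⇒ clear
-y: ray from standoff(1, 0, -1) has no placed part ⇒ clear
+y: ray from standoff(1, 0, -1) has no placed part ⇒ clear

+x: clear; +y: clear; -y: clear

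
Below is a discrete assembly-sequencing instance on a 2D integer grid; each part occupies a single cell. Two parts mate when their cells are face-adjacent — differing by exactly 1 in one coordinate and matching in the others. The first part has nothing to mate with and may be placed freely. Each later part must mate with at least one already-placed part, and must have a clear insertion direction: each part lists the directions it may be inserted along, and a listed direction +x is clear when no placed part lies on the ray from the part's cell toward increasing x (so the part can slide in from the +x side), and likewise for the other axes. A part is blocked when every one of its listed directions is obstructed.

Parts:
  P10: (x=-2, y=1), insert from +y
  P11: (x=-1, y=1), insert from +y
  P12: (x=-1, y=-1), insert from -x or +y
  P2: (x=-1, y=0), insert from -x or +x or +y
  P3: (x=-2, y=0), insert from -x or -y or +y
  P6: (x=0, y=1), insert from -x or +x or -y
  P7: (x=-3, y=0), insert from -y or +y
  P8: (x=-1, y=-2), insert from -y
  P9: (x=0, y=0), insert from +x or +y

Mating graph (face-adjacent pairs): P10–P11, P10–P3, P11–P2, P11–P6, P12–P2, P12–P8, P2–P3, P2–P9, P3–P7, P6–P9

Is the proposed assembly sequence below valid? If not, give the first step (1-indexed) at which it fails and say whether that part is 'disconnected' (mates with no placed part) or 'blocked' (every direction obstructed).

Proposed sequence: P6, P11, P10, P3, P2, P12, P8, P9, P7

Valid

1. P6@(0, 1) [-x clear] — {P6}
2. P11@(-1, 1) [+y clear] — {P11, P6}
3. P10@(-2, 1) [+y clear] — {P10, P11, P6}
4. P3@(-2, 0) [-x clear] — {P10, P11, P3, P6}
5. P2@(-1, 0) [+x clear] — {P10, P11, P2, P3, P6}
6. P12@(-1, -1) [-x clear] — {P10, P11, P12, P2, P3, P6}
7. P8@(-1, -2) [-y clear] — {P10, P11, P12, P2, P3, P6, P8}
8. P9@(0, 0) [+x clear] — {P10, P11, P12, P2, P3, P6, P8, P9}
9. P7@(-3, 0) [-y clear] — {P10, P11, P12, P2, P3, P6, P7, P8, P9}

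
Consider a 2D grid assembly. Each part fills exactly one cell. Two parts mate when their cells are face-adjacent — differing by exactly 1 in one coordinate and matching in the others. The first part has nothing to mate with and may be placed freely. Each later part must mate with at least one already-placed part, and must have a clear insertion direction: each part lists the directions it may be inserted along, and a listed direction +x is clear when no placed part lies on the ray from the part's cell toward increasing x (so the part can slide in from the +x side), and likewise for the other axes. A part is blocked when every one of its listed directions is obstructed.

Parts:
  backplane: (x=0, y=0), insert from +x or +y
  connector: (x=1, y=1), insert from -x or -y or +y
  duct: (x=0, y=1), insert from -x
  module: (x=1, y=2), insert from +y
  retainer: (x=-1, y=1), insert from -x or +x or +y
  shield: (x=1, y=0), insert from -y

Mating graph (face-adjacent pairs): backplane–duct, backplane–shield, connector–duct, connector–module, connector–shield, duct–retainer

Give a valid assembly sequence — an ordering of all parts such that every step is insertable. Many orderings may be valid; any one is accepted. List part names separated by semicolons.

1. shield@(1, 0) [-y clear] — {shield}
2. backplane@(0, 0) [+y clear] — {backplane, shield}
3. duct@(0, 1) [-x clear] — {backplane, duct, shield}
4. retainer@(-1, 1) [-x clear] — {backplane, duct, retainer, shield}
5. connector@(1, 1) [+y clear] — {backplane, connector, duct, retainer, shield}
6. module@(1, 2) [+y clear] — {backplane, connector, duct, module, retainer, shield}

shield; backplane; duct; retainer; connector; module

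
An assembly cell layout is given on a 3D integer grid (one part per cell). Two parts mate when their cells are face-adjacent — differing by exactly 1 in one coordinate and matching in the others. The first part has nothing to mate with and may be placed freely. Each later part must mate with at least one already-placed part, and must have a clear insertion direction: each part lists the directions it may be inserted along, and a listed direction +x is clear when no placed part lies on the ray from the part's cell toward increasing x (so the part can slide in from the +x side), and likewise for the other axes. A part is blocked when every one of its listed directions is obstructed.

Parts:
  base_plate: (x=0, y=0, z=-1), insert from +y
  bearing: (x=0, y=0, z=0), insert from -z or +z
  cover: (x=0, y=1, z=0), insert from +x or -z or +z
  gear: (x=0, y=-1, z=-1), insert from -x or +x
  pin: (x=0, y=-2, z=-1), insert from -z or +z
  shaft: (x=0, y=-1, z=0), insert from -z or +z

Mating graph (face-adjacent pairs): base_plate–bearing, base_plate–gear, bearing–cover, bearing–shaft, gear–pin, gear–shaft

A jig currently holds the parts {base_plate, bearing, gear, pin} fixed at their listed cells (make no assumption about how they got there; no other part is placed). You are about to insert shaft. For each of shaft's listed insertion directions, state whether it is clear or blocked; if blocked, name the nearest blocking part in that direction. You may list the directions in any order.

+z: clear; -z: blocked by gear

-z: nearest on ray is gear@(0, -1, -1) ⇒ blocked
+z: ray from shaft(0, -1, 0) has no placed part ⇒ clear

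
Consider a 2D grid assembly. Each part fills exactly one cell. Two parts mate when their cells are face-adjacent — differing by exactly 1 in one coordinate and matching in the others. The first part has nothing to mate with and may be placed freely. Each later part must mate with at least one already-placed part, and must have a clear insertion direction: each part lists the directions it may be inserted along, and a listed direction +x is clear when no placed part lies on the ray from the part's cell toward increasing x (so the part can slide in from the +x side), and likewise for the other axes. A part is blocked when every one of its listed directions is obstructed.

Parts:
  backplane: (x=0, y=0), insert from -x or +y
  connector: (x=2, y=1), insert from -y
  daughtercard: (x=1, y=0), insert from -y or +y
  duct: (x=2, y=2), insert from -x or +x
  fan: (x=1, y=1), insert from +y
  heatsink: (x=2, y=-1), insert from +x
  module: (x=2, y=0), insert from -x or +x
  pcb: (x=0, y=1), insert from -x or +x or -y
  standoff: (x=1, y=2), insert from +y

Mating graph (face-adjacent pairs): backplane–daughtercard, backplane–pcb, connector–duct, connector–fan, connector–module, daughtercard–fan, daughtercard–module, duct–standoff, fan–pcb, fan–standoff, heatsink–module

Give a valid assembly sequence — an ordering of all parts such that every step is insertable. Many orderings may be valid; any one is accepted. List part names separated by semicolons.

1. daughtercard@(1, 0) [-y clear] — {daughtercard}
2. backplane@(0, 0) [-x clear] — {backplane, daughtercard}
3. fan@(1, 1) [+y clear] — {backplane, daughtercard, fan}
4. standoff@(1, 2) [+y clear] — {backplane, daughtercard, fan, standoff}
5. duct@(2, 2) [+x clear] — {backplane, daughtercard, duct, fan, standoff}
6. connector@(2, 1) [-y clear] — {backplane, connector, daughtercard, duct, fan, standoff}
7. module@(2, 0) [+x clear] — {backplane, connector, daughtercard, duct, fan, module, standoff}
8. pcb@(0, 1) [-x clear] — {backplane, connector, daughtercard, duct, fan, module, pcb, standoff}
9. heatsink@(2, -1) [+x clear] — {backplane, connector, daughtercard, duct, fan, heatsink, module, pcb, standoff}

daughtercard; backplane; fan; standoff; duct; connector; module; pcb; heatsink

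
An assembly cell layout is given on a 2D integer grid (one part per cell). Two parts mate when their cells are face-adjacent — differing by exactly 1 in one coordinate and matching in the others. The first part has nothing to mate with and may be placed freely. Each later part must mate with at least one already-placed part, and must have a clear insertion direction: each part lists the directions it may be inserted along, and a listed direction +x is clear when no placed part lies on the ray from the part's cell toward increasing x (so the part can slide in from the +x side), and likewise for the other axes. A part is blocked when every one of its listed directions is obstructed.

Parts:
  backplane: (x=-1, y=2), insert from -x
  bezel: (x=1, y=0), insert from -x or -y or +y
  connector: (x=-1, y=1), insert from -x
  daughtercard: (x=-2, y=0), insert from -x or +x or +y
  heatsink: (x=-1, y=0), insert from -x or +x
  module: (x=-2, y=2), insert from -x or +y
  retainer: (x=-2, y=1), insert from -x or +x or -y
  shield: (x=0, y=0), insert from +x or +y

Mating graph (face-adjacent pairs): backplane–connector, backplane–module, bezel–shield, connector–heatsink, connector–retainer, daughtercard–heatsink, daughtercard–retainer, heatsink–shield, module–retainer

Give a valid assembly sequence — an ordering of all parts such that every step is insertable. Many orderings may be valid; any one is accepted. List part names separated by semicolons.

connector; retainer; daughtercard; heatsink; shield; backplane; module; bezel

1. connector@(-1, 1) [-x clear] — {connector}
2. retainer@(-2, 1) [-x clear] — {connector, retainer}
3. daughtercard@(-2, 0) [-x clear] — {connector, daughtercard, retainer}
4. heatsink@(-1, 0) [+x clear] — {connector, daughtercard, heatsink, retainer}
5. shield@(0, 0) [+x clear] — {connector, daughtercard, heatsink, retainer, shield}
6. backplane@(-1, 2) [-x clear] — {backplane, connector, daughtercard, heatsink, retainer, shield}
7. module@(-2, 2) [-x clear] — {backplane, connector, daughtercard, heatsink, module, retainer, shield}
8. bezel@(1, 0) [-y clear] — {backplane, bezel, connector, daughtercard, heatsink, module, retainer, shield}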